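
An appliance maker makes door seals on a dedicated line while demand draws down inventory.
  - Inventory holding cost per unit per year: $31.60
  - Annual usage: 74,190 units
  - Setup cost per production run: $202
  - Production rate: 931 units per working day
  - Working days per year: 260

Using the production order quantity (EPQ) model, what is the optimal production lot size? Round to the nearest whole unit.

1,169 units

Daily demand d = 74,190/260 = 285.346; p = 931; 1 − d/p = 0.69351
EPQ = √(2DS / (H(1 − d/p)))
    = √(2 × 74,190 × 202 / (31.6 × 0.69351)) ≈ 1,169.49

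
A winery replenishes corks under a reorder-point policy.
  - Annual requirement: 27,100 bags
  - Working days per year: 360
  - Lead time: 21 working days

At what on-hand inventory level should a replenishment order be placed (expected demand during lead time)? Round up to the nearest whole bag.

1,581 bags

Daily demand d = 27,100 / 360 = 75.278 bags/day
Demand during lead time = 75.278 × 21 = 1,580.83
Reorder point = 1,580.83 → round up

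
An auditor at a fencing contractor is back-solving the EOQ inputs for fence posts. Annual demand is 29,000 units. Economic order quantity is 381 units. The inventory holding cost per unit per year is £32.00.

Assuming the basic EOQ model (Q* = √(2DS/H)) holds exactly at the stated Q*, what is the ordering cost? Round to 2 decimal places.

EOQ relation: Q² = 2DS/H, so rearrange for the unknown.
S = Q²H / (2D) = 381² × 32 / (2 × 29,000) = 80.0888

£80.09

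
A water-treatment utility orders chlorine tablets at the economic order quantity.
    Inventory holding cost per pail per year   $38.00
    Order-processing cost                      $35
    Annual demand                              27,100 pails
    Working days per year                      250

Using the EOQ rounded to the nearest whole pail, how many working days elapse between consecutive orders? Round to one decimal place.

2.1 days

Optimal lot size Q* = (2 × 27,100 × $35 / $38)^½ ≈ 223.43 → Q = 223 pails
Cycle time = (working days × Q)/D = (250 × 223) / 27,100 = 2.057 days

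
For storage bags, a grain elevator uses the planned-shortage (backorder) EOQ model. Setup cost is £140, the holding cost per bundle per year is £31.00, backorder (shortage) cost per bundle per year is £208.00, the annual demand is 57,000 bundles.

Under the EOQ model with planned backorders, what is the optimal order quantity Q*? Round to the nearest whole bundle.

769 bundles

Basic EOQ = √(2·57,000·140/31) = 717.523
Backorder adjustment √((H+b)/b) = √((31+208)/208) = 1.0719
Q* = 717.523 × 1.0719 ≈ 769.14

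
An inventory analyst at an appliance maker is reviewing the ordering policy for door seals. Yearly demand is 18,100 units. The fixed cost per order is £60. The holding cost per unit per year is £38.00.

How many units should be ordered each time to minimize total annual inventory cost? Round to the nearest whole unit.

2DS/H = 2·18,100·60/38 = 57,157.89
EOQ = √57,157.89 ≈ 239.08

239 units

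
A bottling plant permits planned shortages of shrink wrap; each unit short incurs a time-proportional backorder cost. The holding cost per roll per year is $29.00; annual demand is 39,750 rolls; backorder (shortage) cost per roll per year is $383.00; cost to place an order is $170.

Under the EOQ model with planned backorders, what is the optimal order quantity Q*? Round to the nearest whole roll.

Q* = √(2DS/H) · √((H + b)/b)
   = √(2 × 39,750 × 170 / 29) · √((29 + 383) / 383)
   = 682.667 × 1.0372 ≈ 708.04

708 rolls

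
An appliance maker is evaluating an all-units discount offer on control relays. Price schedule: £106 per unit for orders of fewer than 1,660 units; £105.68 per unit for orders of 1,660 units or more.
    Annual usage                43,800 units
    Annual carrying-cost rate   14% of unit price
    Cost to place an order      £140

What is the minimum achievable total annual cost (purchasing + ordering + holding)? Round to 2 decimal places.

H₁ = 14%×£106 = £14.8400;  H₂ = 14%×£105.68 = £14.7952
EOQ₁ = √(2×43,800×140/14.8400) = 909.07  (< 1,660, feasible at tier 1)
EOQ₂ = √(2×43,800×140/14.7952) = 910.45  (< 1,660 → use Q = 1,660 at tier-2 price)
TC(tier 1 (EOQ₁), Q≈909.1) = £4,656,290.65
TC(tier 2, Q≈1,660.0) = £4,644,757.99
Minimum at tier 2: £4,644,757.99

£4,644,757.99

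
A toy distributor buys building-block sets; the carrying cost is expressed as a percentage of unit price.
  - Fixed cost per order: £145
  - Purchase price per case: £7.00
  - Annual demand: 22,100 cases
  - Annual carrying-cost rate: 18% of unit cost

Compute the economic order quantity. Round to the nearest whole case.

Carrying cost H = £7 × 18% = £1.2600/case/yr
2DS/H = 2·22,100·145/1.26 = 5,086,507.94
EOQ = √5,086,507.94 ≈ 2,255.33

2,255 cases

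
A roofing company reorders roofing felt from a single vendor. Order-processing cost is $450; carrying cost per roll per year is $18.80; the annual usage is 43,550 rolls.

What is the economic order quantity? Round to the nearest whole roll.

2DS/H = 2·43,550·450/18.8 = 2,084,840.43
EOQ = √2,084,840.43 ≈ 1,443.90

1,444 rolls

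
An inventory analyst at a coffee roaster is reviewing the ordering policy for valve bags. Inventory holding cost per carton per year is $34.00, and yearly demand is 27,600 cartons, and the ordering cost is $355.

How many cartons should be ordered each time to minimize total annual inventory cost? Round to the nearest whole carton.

2DS/H = 2·27,600·355/34 = 576,352.94
EOQ = √576,352.94 ≈ 759.18

759 cartons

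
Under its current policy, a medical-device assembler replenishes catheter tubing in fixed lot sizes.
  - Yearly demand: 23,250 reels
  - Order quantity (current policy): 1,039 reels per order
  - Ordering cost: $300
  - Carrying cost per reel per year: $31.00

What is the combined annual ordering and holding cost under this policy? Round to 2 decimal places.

$22,817.69

Ordering: D/Q × S = 23,250/1,039 × $300 = $6,713.19
Holding:  Q/2 × H = 1,039/2 × $31 = $16,104.50
Total = $6,713.19 + $16,104.50 = $22,817.69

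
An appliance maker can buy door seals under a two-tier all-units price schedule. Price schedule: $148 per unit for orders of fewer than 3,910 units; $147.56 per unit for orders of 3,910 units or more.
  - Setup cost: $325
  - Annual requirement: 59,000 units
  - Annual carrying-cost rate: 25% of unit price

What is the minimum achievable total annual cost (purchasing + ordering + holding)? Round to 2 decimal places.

$8,769,668.95

H₁ = 25%×$148 = $37.0000;  H₂ = 25%×$147.56 = $36.8900
EOQ₁ = √(2×59,000×325/37.0000) = 1,018.08  (< 3,910, feasible at tier 1)
EOQ₂ = √(2×59,000×325/36.8900) = 1,019.60  (< 3,910 → use Q = 3,910 at tier-2 price)
TC(tier 1 (EOQ₁), Q≈1,018.1) = $8,769,668.95
TC(tier 2, Q≈3,910.0) = $8,783,064.04
Minimum at tier 1 (EOQ₁): $8,769,668.95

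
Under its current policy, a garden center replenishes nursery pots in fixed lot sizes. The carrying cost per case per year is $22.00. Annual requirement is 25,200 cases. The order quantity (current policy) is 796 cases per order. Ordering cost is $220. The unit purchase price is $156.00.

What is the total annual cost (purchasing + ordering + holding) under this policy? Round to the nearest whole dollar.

$3,946,921

Ordering: D/Q × S = 25,200/796 × $220 = $6,964.82
Holding:  Q/2 × H = 796/2 × $22 = $8,756.00
Purchase cost = D·C = 25,200 × 156 = $3,931,200.00
Total = $6,964.82 + $8,756.00 + $3,931,200.00 = $3,946,920.82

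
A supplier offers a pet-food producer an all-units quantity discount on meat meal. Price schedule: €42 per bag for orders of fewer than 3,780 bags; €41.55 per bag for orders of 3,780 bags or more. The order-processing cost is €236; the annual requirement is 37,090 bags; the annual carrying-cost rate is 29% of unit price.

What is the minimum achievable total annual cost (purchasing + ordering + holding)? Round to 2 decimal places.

H₁ = 29%×€42 = €12.1800;  H₂ = 29%×€41.55 = €12.0495
EOQ₁ = √(2×37,090×236/12.1800) = 1,198.88  (< 3,780, feasible at tier 1)
EOQ₂ = √(2×37,090×236/12.0495) = 1,205.35  (< 3,780 → use Q = 3,780 at tier-2 price)
TC(tier 1 (EOQ₁), Q≈1,198.9) = €1,572,382.36
TC(tier 2, Q≈3,780.0) = €1,566,178.73
Minimum at tier 2: €1,566,178.73

€1,566,178.73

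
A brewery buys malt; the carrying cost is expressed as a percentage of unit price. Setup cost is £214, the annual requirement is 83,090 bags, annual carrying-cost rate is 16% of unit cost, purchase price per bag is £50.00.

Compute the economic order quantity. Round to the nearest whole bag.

Holding cost per bag per year: H = 16% × £50 = £8.0000
Q* = √(2·D·S / H) = √(2·83,090·214 / 8) = √4,445,315.0 ≈ 2,108.39

2,108 bags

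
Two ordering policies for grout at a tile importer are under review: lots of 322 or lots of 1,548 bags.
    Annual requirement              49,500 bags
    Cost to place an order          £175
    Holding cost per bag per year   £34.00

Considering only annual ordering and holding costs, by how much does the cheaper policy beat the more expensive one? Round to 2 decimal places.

£464.24

TC(Q) = (D/Q)S + (Q/2)H
TC(322) = (49,500/322)×175 + (322/2)×34 = £32,376.17
TC(1,548) = (49,500/1,548)×175 + (1,548/2)×34 = £31,911.93
Cheaper: Q = 1,548.  Difference = £464.24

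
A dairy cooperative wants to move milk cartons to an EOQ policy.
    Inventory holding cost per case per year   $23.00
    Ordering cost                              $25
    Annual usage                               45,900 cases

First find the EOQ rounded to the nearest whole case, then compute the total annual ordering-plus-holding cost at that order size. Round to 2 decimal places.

Optimal lot size Q* = (2 × 45,900 × $25 / $23)^½ ≈ 315.88 → Q = 316 cases
Ordering: D/Q × S = 45,900/316 × $25 = $3,631.33
Holding:  Q/2 × H = 316/2 × $23 = $3,634.00
Total = $3,631.33 + $3,634.00 = $7,265.33

$7,265.33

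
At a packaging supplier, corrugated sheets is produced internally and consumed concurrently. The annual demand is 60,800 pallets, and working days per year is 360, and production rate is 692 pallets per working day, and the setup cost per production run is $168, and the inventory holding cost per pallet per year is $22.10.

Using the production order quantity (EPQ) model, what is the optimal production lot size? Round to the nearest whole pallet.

1,106 pallets

Daily demand d = 60,800/360 = 168.889; p = 692; 1 − d/p = 0.75594
EPQ = √(2DS / (H(1 − d/p)))
    = √(2 × 60,800 × 168 / (22.1 × 0.75594)) ≈ 1,105.81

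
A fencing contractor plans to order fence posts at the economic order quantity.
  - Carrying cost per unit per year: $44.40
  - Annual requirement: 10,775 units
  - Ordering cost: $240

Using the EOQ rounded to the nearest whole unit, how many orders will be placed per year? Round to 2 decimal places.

31.60 orders per year

2DS/H = 2·10,775·240/44.4 = 116,486.49
EOQ = √116,486.49 ≈ 341.30 → Q = 341
Orders per year = D/Q = 10,775 / 341 = 31.598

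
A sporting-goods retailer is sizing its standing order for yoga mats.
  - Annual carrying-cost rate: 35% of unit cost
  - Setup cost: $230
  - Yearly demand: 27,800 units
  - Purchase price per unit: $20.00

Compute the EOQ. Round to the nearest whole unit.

Holding cost per unit per year: H = 35% × $20 = $7.0000
2DS/H = 2·27,800·230/7 = 1,826,857.14
EOQ = √1,826,857.14 ≈ 1,351.61

1,352 units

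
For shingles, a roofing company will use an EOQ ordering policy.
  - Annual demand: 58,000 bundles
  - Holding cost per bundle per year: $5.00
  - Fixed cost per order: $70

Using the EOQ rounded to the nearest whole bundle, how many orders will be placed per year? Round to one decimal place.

2DS/H = 2·58,000·70/5 = 1,624,000.00
EOQ = √1,624,000.00 ≈ 1,274.36 → Q = 1,274
Orders per year = D/Q = 58,000 / 1,274 = 45.526

45.5 orders per year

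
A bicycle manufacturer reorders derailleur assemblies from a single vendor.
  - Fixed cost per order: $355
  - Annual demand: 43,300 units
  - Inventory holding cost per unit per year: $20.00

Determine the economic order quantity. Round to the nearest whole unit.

1,240 units

Q* = √(2·D·S / H) = √(2·43,300·355 / 20) = √1,537,150.0 ≈ 1,239.82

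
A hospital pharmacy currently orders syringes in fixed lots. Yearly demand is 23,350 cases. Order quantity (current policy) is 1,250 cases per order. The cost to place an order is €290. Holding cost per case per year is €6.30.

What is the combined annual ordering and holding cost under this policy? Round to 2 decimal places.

Ordering: D/Q × S = 23,350/1,250 × €290 = €5,417.20
Holding:  Q/2 × H = 1,250/2 × €6.3 = €3,937.50
Total = €5,417.20 + €3,937.50 = €9,354.70

€9,354.70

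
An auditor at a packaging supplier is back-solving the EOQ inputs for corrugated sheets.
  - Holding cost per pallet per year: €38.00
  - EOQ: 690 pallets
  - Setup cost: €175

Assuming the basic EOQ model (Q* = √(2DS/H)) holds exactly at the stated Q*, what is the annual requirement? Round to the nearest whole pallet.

51,691 pallets per year

Since Q* = (2DS/H)^½, squaring gives Q*²·H = 2DS.
D = Q²H / (2S) = 690² × 38 / (2 × 175) = 51,690.86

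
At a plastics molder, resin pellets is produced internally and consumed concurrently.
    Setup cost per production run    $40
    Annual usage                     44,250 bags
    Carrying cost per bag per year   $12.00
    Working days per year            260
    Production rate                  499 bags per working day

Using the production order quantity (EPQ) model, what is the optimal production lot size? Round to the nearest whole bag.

669 bags

Daily demand d = 44,250/260 = 170.192; p = 499; 1 − d/p = 0.65893
EPQ = √(2DS / (H(1 − d/p)))
    = √(2 × 44,250 × 40 / (12 × 0.65893)) ≈ 669.10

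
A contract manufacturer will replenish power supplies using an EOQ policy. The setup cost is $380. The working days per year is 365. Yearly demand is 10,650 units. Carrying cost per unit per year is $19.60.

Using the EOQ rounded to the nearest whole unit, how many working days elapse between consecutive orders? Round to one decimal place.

Optimal lot size Q* = (2 × 10,650 × $380 / $19.6)^½ ≈ 642.62 → Q = 643 units
Cycle time = (working days × Q)/D = (365 × 643) / 10,650 = 22.037 days

22.0 days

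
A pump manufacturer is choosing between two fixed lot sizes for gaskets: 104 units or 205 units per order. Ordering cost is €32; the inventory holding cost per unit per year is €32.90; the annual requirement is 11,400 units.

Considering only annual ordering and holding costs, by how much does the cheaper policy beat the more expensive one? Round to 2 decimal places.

€66.73

Annual cost at Q: ordering D·S/Q plus holding Q·H/2.
TC(104) = (11,400/104)×32 + (104/2)×32.9 = €5,218.49
TC(205) = (11,400/205)×32 + (205/2)×32.9 = €5,151.76
|ΔTC| = |€5,218.49 − €5,151.76| = €66.73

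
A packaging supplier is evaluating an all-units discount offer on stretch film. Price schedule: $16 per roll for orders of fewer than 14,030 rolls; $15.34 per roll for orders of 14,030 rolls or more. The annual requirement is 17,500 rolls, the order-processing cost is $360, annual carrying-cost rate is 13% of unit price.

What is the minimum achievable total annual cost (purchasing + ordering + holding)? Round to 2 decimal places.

$282,888.35

H₁ = 13%×$16 = $2.0800;  H₂ = 13%×$15.34 = $1.9942
EOQ₁ = √(2×17,500×360/2.0800) = 2,461.24  (< 14,030, feasible at tier 1)
EOQ₂ = √(2×17,500×360/1.9942) = 2,513.63  (< 14,030 → use Q = 14,030 at tier-2 price)
TC(tier 1 (EOQ₁), Q≈2,461.2) = $285,119.37
TC(tier 2, Q≈14,030.0) = $282,888.35
Minimum at tier 2: $282,888.35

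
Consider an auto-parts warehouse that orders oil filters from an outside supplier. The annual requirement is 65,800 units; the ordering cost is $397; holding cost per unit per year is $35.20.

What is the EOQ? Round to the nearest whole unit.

EOQ = √(2DS/H) = √(2 × 65,800 × 397 / 35.2)
    = √(1,484,238.64) ≈ 1,218.29

1,218 units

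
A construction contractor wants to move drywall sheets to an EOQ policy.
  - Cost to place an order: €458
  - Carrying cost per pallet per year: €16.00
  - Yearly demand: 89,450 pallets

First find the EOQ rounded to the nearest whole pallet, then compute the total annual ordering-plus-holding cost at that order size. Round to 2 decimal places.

2DS/H = 2·89,450·458/16 = 5,121,012.50
EOQ = √5,121,012.50 ≈ 2,262.97 → Q = 2,263 pallets
Orders/yr = 89,450/2,263 = 39.527; ordering cost = 39.527 × €458 = €18,103.45
Average inventory = 2,263/2 = 1131.5; holding cost = 1131.5 × €16 = €18,104.00
Total = €18,103.45 + €18,104.00 = €36,207.45

€36,207.45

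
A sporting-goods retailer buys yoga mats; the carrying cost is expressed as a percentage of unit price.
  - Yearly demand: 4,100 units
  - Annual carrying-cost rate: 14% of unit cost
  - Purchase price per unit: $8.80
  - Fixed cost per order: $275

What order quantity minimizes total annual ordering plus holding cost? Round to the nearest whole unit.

H = i·C = 0.14 × $8.8 = $1.2320 per unit-year
Q* = √(2·D·S / H) = √(2·4,100·275 / 1.232) = √1,830,357.1 ≈ 1,352.91

1,353 units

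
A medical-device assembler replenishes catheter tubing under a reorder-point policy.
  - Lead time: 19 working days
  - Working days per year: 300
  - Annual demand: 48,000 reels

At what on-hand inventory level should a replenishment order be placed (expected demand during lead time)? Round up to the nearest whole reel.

3,040 reels

Daily demand d = 48,000 / 300 = 160.000 reels/day
Demand during lead time = 160.000 × 19 = 3,040.00
Reorder point = 3,040.00 → round up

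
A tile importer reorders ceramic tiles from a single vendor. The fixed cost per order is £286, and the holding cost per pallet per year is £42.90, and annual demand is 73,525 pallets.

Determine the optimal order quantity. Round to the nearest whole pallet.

EOQ = √(2DS/H) = √(2 × 73,525 × 286 / 42.9)
    = √(980,333.33) ≈ 990.12

990 pallets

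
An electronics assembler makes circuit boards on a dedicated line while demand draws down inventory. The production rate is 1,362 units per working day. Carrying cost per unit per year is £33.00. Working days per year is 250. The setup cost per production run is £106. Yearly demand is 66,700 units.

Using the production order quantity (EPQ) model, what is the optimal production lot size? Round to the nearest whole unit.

730 units

d = 66,700/250 = 266.8000 units/day;  effective holding cost H(1 − d/p) = 33·(1 − 266.8000/1362) = 26.53568
Q* = √(2DS / H_eff) = √(2·66,700·106 / 26.53568) ≈ 729.99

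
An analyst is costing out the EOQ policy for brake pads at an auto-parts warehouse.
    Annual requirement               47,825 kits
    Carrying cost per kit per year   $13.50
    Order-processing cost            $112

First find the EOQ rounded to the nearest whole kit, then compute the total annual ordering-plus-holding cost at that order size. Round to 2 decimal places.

$12,025.92

Q* = √(2·D·S / H) = √(2·47,825·112 / 13.5) = √793,540.7 ≈ 890.81 → Q = 891 kits
Annual ordering cost = (D/Q)·S = (47,825/891) × 112 = $6,011.67
Annual holding cost  = (Q/2)·H = (891/2) × 13.5 = $6,014.25
Total = $6,011.67 + $6,014.25 = $12,025.92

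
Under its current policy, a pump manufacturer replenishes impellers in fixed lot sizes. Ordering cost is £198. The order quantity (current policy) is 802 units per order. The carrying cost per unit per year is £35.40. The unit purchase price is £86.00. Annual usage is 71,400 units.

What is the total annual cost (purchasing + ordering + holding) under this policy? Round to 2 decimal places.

Orders/yr = 71,400/802 = 89.027; ordering cost = 89.027 × £198 = £17,627.43
Average inventory = 802/2 = 401; holding cost = 401 × £35.4 = £14,195.40
Purchase cost = D·C = 71,400 × 86 = £6,140,400.00
Total = £17,627.43 + £14,195.40 + £6,140,400.00 = £6,172,222.83

£6,172,222.83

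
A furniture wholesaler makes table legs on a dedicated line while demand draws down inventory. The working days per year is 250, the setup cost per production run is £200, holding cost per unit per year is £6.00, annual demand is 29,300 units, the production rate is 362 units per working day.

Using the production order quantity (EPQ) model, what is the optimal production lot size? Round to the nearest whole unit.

Daily demand d = 29,300/250 = 117.200; p = 362; 1 − d/p = 0.67624
EPQ = √(2DS / (H(1 − d/p)))
    = √(2 × 29,300 × 200 / (6 × 0.67624)) ≈ 1,699.56

1,700 units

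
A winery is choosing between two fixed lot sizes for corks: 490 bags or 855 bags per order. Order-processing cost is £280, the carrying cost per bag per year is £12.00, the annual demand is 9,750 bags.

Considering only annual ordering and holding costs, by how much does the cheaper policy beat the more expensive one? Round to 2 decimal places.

£188.45

TC(Q) = (D/Q)S + (Q/2)H
TC(490) = (9,750/490)×280 + (490/2)×12 = £8,511.43
TC(855) = (9,750/855)×280 + (855/2)×12 = £8,322.98
Lots of 855 are cheaper by £188.45.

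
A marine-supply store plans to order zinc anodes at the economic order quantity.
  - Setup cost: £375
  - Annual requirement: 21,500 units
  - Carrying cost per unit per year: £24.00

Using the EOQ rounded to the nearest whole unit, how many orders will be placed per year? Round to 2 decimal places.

26.22 orders per year

EOQ = √(2DS/H) = √(2 × 21,500 × 375 / 24)
    = √(671,875.00) ≈ 819.68 → Q = 820
N = D/Q = 21,500/820 ≈ 26.220 orders/yr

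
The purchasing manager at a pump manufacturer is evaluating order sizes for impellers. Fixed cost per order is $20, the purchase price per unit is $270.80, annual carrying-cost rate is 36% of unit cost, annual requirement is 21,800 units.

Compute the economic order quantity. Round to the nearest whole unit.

Carrying cost H = $270.8 × 36% = $97.4880/unit/yr
EOQ = √(2DS/H) = √(2 × 21,800 × 20 / 97.488)
    = √(8,944.69) ≈ 94.58

95 units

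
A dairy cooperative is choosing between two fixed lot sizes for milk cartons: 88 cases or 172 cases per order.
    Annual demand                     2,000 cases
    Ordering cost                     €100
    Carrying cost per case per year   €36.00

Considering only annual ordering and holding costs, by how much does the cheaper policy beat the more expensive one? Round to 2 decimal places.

€402.06

TC(Q) = (D/Q)S + (Q/2)H
TC(88) = (2,000/88)×100 + (88/2)×36 = €3,856.73
TC(172) = (2,000/172)×100 + (172/2)×36 = €4,258.79
Cheaper: Q = 88.  Difference = €402.06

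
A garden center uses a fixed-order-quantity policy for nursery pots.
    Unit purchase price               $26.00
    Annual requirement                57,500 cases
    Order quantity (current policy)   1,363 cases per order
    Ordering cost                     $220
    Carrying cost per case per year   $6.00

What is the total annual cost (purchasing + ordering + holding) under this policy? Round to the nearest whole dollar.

Orders/yr = 57,500/1,363 = 42.186; ordering cost = 42.186 × $220 = $9,281.00
Average inventory = 1,363/2 = 681.5; holding cost = 681.5 × $6 = $4,089.00
Purchase cost = D·C = 57,500 × 26 = $1,495,000.00
Total = $9,281.00 + $4,089.00 + $1,495,000.00 = $1,508,370.00

$1,508,370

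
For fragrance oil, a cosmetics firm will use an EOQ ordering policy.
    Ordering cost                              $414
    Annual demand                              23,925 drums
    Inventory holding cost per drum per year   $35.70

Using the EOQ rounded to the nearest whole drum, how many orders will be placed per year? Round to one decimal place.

2DS/H = 2·23,925·414/35.7 = 554,899.16
EOQ = √554,899.16 ≈ 744.92 → Q = 745
Orders per year = D/Q = 23,925 / 745 = 32.114

32.1 orders per year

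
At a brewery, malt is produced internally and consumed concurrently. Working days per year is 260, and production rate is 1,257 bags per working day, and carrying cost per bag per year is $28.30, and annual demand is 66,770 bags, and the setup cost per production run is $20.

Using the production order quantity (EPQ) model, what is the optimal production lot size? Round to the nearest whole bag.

d = 66,770/260 = 256.8077 bags/day;  effective holding cost H(1 − d/p) = 28.3·(1 − 256.8077/1257) = 22.51825
Q* = √(2DS / H_eff) = √(2·66,770·20 / 22.51825) ≈ 344.39

344 bags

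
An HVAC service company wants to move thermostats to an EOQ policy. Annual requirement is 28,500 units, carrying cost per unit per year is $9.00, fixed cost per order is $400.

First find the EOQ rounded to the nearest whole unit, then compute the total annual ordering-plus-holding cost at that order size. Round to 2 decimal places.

$14,324.80

Q* = √(2·D·S / H) = √(2·28,500·400 / 9) = √2,533,333.3 ≈ 1,591.64 → Q = 1,592 units
Ordering: D/Q × S = 28,500/1,592 × $400 = $7,160.80
Holding:  Q/2 × H = 1,592/2 × $9 = $7,164.00
Total = $7,160.80 + $7,164.00 = $14,324.80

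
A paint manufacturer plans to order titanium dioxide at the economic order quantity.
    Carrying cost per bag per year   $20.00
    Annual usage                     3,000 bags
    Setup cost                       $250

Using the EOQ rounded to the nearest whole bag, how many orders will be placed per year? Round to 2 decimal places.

Optimal lot size Q* = (2 × 3,000 × $250 / $20)^½ ≈ 273.86 → Q = 274
N = D/Q = 3,000/274 ≈ 10.949 orders/yr

10.95 orders per year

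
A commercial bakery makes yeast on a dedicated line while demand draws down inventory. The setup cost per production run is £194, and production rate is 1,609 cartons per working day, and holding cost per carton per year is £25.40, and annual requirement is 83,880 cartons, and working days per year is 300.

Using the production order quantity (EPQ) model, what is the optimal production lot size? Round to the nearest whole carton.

1,245 cartons

Daily demand d = 83,880/300 = 279.600; p = 1609; 1 − d/p = 0.82623
EPQ = √(2DS / (H(1 − d/p)))
    = √(2 × 83,880 × 194 / (25.4 × 0.82623)) ≈ 1,245.31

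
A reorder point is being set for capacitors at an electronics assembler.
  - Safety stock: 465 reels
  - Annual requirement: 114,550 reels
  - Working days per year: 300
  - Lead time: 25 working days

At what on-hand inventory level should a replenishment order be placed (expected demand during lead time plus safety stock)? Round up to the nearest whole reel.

10,011 reels

Daily demand d = 114,550 / 300 = 381.833 reels/day
Demand during lead time = 381.833 × 25 = 9,545.83
Reorder point = 9,545.83 + 465 = 10,010.83 → round up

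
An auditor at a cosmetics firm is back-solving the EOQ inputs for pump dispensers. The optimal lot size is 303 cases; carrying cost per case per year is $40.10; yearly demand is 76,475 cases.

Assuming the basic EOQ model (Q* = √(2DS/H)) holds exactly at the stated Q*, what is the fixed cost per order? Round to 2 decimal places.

$24.07

Since Q* = (2DS/H)^½, squaring gives Q*²·H = 2DS.
S = Q²H / (2D) = 303² × 40.1 / (2 × 76,475) = 24.0702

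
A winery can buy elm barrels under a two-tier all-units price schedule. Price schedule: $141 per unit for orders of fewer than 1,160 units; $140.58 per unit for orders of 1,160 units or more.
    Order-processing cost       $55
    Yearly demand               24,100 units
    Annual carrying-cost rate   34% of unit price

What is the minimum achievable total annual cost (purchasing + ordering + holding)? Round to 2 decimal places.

$3,409,373.37

H₁ = 34%×$141 = $47.9400;  H₂ = 34%×$140.58 = $47.7972
EOQ₁ = √(2×24,100×55/47.9400) = 235.16  (< 1,160, feasible at tier 1)
EOQ₂ = √(2×24,100×55/47.7972) = 235.51  (< 1,160 → use Q = 1,160 at tier-2 price)
TC(tier 1 (EOQ₁), Q≈235.2) = $3,409,373.37
TC(tier 2, Q≈1,160.0) = $3,416,843.05
Minimum at tier 1 (EOQ₁): $3,409,373.37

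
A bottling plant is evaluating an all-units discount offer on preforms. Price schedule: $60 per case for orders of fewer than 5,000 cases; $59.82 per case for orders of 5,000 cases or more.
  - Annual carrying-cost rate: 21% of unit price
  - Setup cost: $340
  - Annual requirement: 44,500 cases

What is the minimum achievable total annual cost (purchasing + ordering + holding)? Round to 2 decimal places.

H₁ = 21%×$60 = $12.6000;  H₂ = 21%×$59.82 = $12.5622
EOQ₁ = √(2×44,500×340/12.6000) = 1,549.71  (< 5,000, feasible at tier 1)
EOQ₂ = √(2×44,500×340/12.5622) = 1,552.04  (< 5,000 → use Q = 5,000 at tier-2 price)
TC(tier 1 (EOQ₁), Q≈1,549.7) = $2,689,526.29
TC(tier 2, Q≈5,000.0) = $2,696,421.50
Minimum at tier 1 (EOQ₁): $2,689,526.29

$2,689,526.29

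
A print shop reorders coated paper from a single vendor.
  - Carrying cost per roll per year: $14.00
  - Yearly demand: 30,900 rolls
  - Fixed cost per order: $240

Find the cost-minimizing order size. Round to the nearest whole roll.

1,029 rolls

2DS/H = 2·30,900·240/14 = 1,059,428.57
EOQ = √1,059,428.57 ≈ 1,029.29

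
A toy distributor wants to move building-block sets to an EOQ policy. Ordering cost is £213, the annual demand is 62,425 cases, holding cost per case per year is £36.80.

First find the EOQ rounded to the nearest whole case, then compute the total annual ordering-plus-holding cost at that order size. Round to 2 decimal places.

Optimal lot size Q* = (2 × 62,425 × £213 / £36.8)^½ ≈ 850.08 → Q = 850 cases
Orders/yr = 62,425/850 = 73.441; ordering cost = 73.441 × £213 = £15,642.97
Average inventory = 850/2 = 425; holding cost = 425 × £36.8 = £15,640.00
Total = £15,642.97 + £15,640.00 = £31,282.97

£31,282.97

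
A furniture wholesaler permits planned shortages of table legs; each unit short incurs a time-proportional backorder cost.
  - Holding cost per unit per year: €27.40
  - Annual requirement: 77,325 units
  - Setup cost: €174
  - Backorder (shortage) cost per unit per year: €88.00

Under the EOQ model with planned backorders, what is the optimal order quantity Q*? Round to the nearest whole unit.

1,135 units

Basic EOQ = √(2·77,325·174/27.4) = 991.001
Backorder adjustment √((H+b)/b) = √((27.4+88)/88) = 1.1451
Q* = 991.001 × 1.1451 ≈ 1,134.84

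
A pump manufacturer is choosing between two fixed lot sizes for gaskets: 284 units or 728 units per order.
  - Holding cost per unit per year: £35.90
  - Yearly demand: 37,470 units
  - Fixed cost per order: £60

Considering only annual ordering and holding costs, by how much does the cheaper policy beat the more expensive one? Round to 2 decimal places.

£3,141.79

Annual cost at Q: ordering D·S/Q plus holding Q·H/2.
TC(284) = (37,470/284)×60 + (284/2)×35.9 = £13,014.00
TC(728) = (37,470/728)×60 + (728/2)×35.9 = £16,155.79
Lots of 284 are cheaper by £3,141.79.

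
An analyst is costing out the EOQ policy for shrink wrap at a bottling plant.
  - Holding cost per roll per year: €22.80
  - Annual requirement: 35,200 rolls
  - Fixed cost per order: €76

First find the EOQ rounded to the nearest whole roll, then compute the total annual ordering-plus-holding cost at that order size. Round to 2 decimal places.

€11,044.87

Optimal lot size Q* = (2 × 35,200 × €76 / €22.8)^½ ≈ 484.42 → Q = 484 rolls
Ordering: D/Q × S = 35,200/484 × €76 = €5,527.27
Holding:  Q/2 × H = 484/2 × €22.8 = €5,517.60
Total = €5,527.27 + €5,517.60 = €11,044.87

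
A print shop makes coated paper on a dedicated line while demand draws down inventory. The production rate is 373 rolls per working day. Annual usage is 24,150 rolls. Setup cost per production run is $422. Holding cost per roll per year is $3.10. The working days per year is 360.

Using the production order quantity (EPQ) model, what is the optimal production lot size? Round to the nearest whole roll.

Daily demand d = 24,150/360 = 67.083; p = 373; 1 − d/p = 0.82015
EPQ = √(2DS / (H(1 − d/p)))
    = √(2 × 24,150 × 422 / (3.1 × 0.82015)) ≈ 2,831.40

2,831 rolls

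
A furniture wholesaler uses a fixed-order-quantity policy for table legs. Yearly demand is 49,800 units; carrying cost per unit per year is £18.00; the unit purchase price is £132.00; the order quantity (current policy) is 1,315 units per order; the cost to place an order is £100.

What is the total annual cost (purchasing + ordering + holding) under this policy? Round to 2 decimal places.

£6,589,222.07

Ordering: D/Q × S = 49,800/1,315 × £100 = £3,787.07
Holding:  Q/2 × H = 1,315/2 × £18 = £11,835.00
Purchase cost = D·C = 49,800 × 132 = £6,573,600.00
Total = £3,787.07 + £11,835.00 + £6,573,600.00 = £6,589,222.07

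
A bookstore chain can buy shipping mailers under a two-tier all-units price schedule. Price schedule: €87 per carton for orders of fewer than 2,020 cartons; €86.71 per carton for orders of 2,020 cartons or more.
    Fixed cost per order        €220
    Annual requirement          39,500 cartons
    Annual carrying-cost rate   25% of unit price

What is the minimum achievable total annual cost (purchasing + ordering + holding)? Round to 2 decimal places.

H₁ = 25%×€87 = €21.7500;  H₂ = 25%×€86.71 = €21.6775
EOQ₁ = √(2×39,500×220/21.7500) = 893.91  (< 2,020, feasible at tier 1)
EOQ₂ = √(2×39,500×220/21.6775) = 895.41  (< 2,020 → use Q = 2,020 at tier-2 price)
TC(tier 1 (EOQ₁), Q≈893.9) = €3,455,942.61
TC(tier 2, Q≈2,020.0) = €3,451,241.26
Minimum at tier 2: €3,451,241.26

€3,451,241.26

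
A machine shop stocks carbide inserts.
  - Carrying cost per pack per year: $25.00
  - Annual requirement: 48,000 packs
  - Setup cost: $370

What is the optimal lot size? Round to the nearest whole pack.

1,192 packs

2DS/H = 2·48,000·370/25 = 1,420,800.00
EOQ = √1,420,800.00 ≈ 1,191.97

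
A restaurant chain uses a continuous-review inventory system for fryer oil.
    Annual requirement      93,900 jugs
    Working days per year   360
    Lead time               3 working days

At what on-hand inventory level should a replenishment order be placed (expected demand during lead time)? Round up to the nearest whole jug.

783 jugs

Daily demand d = 93,900 / 360 = 260.833 jugs/day
Demand during lead time = 260.833 × 3 = 782.50
Reorder point = 782.50 → round up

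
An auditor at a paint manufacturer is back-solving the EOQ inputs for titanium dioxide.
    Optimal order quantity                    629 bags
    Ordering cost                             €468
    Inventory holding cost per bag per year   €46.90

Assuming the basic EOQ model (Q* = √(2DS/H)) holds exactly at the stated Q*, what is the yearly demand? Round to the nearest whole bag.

Since Q* = (2DS/H)^½, squaring gives Q*²·H = 2DS.
D = Q²H / (2S) = 629² × 46.9 / (2 × 468) = 19,824.32

19,824 bags per year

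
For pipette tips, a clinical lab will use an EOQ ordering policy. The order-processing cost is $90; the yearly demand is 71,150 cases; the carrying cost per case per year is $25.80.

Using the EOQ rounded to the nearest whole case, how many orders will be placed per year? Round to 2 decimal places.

Optimal lot size Q* = (2 × 71,150 × $90 / $25.8)^½ ≈ 704.55 → Q = 705
Orders per year = D/Q = 71,150 / 705 = 100.922

100.92 orders per year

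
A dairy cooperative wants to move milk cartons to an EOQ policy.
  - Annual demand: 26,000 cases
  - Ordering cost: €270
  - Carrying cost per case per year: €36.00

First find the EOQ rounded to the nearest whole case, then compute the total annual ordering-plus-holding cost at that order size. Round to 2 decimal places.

2DS/H = 2·26,000·270/36 = 390,000.00
EOQ = √390,000.00 ≈ 624.50 → Q = 624 cases
Orders/yr = 26,000/624 = 41.667; ordering cost = 41.667 × €270 = €11,250.00
Average inventory = 624/2 = 312; holding cost = 312 × €36 = €11,232.00
Total = €11,250.00 + €11,232.00 = €22,482.00

€22,482.00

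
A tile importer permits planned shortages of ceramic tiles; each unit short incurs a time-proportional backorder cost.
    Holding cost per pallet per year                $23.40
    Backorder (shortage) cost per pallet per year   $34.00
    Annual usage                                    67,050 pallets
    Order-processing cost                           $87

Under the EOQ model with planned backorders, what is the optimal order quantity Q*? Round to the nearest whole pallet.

Basic EOQ = √(2·67,050·87/23.4) = 706.100
Backorder adjustment √((H+b)/b) = √((23.4+34)/34) = 1.2993
Q* = 706.100 × 1.2993 ≈ 917.45

917 pallets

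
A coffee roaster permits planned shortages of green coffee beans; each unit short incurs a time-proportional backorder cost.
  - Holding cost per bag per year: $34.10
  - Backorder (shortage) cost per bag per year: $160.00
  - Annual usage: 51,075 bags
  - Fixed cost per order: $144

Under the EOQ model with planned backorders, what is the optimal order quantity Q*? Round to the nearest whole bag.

Q* = √(2DS/H) · √((H + b)/b)
   = √(2 × 51,075 × 144 / 34.1) · √((34.1 + 160) / 160)
   = 656.785 × 1.1014 ≈ 723.40

723 bags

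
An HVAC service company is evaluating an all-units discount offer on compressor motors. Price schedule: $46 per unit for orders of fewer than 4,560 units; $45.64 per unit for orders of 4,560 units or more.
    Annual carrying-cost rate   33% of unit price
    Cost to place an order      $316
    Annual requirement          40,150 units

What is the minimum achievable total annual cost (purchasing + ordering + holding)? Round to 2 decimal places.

H₁ = 33%×$46 = $15.1800;  H₂ = 33%×$45.64 = $15.0612
EOQ₁ = √(2×40,150×316/15.1800) = 1,292.90  (< 4,560, feasible at tier 1)
EOQ₂ = √(2×40,150×316/15.0612) = 1,297.99  (< 4,560 → use Q = 4,560 at tier-2 price)
TC(tier 1 (EOQ₁), Q≈1,292.9) = $1,866,526.24
TC(tier 2, Q≈4,560.0) = $1,869,567.86
Minimum at tier 1 (EOQ₁): $1,866,526.24

$1,866,526.24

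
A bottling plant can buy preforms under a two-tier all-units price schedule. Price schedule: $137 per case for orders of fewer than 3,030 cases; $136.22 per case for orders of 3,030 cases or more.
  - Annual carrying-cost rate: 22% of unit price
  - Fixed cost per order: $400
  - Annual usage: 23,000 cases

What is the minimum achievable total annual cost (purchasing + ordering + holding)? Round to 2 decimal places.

$3,174,549.44

H₁ = 22%×$137 = $30.1400;  H₂ = 22%×$136.22 = $29.9684
EOQ₁ = √(2×23,000×400/30.1400) = 781.34  (< 3,030, feasible at tier 1)
EOQ₂ = √(2×23,000×400/29.9684) = 783.57  (< 3,030 → use Q = 3,030 at tier-2 price)
TC(tier 1 (EOQ₁), Q≈781.3) = $3,174,549.44
TC(tier 2, Q≈3,030.0) = $3,181,498.43
Minimum at tier 1 (EOQ₁): $3,174,549.44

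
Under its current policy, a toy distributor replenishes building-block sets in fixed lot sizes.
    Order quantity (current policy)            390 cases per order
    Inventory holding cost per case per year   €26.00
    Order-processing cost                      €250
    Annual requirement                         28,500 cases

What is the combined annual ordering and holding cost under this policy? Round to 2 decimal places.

€23,339.23

Ordering: D/Q × S = 28,500/390 × €250 = €18,269.23
Holding:  Q/2 × H = 390/2 × €26 = €5,070.00
Total = €18,269.23 + €5,070.00 = €23,339.23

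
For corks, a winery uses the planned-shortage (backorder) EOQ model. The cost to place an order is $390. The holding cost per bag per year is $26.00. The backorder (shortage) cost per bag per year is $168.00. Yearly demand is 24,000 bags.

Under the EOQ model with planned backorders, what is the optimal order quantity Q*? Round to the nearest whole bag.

912 bags

Basic EOQ = √(2·24,000·390/26) = 848.528
Backorder adjustment √((H+b)/b) = √((26+168)/168) = 1.0746
Q* = 848.528 × 1.0746 ≈ 911.83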